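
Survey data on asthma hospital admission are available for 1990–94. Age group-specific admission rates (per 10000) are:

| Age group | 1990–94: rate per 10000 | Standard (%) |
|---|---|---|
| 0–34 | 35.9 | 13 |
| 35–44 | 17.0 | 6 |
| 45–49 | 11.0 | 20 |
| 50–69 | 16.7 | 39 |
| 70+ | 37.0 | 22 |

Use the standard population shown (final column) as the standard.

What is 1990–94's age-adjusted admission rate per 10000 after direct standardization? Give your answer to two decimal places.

22.54

Standard weights: 0.13, 0.06, 0.20, 0.39, 0.22.
Standardized rate: 0.1300×35.9 + 0.0600×17.0 + 0.2000×11.0 + 0.3900×16.7 + 0.2200×37.0 = 22.5400 per 10000.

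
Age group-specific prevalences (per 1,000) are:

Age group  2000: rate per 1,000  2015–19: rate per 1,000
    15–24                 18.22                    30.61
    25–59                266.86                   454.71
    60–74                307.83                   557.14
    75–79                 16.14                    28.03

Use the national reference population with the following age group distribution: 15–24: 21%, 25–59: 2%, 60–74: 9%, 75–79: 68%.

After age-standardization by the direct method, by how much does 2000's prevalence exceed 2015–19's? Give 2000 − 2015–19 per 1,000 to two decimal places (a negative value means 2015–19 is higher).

Standard weights: 0.21, 0.02, 0.09, 0.68.
2000: 0.2100×18.22 + 0.0200×266.86 + 0.0900×307.83 + 0.6800×16.14 = 47.8433 per 1,000.
2015–19: 0.2100×30.61 + 0.0200×454.71 + 0.0900×557.14 + 0.6800×28.03 = 84.7253 per 1,000.
Difference = 47.8433 − 84.7253 = -36.8820.

-36.88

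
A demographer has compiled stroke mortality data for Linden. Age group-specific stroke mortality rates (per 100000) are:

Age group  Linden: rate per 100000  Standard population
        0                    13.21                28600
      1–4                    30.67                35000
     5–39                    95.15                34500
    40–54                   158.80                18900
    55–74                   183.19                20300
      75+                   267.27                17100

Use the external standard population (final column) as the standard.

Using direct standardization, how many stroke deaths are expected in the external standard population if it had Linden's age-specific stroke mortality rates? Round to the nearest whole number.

Expected stroke deaths = Σ (standard pop × age-specific rate ÷ 100000)
= 28600×13.21/100000 + 35000×30.67/100000 + 34500×95.15/100000 + 18900×158.80/100000 + 20300×183.19/100000 + 17100×267.27/100000
= 3.78 + 10.73 + 32.83 + 30.01 + 37.19 + 45.70 = 160.24.

160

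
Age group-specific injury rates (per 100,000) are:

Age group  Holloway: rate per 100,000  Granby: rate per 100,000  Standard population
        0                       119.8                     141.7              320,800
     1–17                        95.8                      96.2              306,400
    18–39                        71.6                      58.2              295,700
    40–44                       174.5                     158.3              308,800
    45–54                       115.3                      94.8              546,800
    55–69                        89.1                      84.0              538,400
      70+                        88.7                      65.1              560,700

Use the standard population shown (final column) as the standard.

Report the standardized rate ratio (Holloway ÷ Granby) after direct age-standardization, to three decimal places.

Standard total = 2,877,600; weights = 0.1115, 0.1065, 0.1028, 0.1073, 0.1900, 0.1871, 0.1948.
Holloway: 0.1115×119.8 + 0.1065×95.8 + 0.1028×71.6 + 0.1073×174.5 + 0.1900×115.3 + 0.1871×89.1 + 0.1948×88.7 = 105.5026 per 100,000.
Granby: 0.1115×141.7 + 0.1065×96.2 + 0.1028×58.2 + 0.1073×158.3 + 0.1900×94.8 + 0.1871×84.0 + 0.1948×65.1 = 95.4231 per 100,000.
Ratio = 105.5026 ÷ 95.4231 = 1.10563.

1.106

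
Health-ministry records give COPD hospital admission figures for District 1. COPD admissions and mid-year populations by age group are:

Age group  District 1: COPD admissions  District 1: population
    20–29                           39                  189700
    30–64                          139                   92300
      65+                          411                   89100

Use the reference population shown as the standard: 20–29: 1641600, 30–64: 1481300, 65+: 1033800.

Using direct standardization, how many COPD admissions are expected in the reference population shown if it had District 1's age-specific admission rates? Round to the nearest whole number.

Age-specific rates per 10000 for District 1: 2.06, 15.06, 46.13.
Expected COPD admissions = Σ (standard pop × age-specific rate ÷ 10000)
= 1641600×2.06/10000 + 1481300×15.06/10000 + 1033800×46.13/10000
= 337.49 + 2230.78 + 4768.71 = 7336.98.

7337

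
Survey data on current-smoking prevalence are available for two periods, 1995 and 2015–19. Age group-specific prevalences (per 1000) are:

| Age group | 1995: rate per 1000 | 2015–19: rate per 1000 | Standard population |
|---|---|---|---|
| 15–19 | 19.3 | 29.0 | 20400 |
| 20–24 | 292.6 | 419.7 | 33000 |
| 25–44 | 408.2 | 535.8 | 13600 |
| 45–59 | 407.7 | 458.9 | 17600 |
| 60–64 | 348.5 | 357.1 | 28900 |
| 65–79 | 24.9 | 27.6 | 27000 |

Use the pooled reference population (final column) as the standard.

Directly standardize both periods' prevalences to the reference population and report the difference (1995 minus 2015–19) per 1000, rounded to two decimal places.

Standard total = 140500; weights = 0.1452, 0.2349, 0.0968, 0.1253, 0.2057, 0.1922.
1995: 0.1452×19.3 + 0.2349×292.6 + 0.0968×408.2 + 0.1253×407.7 + 0.2057×348.5 + 0.1922×24.9 = 238.5801 per 1000.
2015–19: 0.1452×29.0 + 0.2349×419.7 + 0.0968×535.8 + 0.1253×458.9 + 0.2057×357.1 + 0.1922×27.6 = 290.8940 per 1000.
Difference = 238.5801 − 290.8940 = -52.3139.

-52.31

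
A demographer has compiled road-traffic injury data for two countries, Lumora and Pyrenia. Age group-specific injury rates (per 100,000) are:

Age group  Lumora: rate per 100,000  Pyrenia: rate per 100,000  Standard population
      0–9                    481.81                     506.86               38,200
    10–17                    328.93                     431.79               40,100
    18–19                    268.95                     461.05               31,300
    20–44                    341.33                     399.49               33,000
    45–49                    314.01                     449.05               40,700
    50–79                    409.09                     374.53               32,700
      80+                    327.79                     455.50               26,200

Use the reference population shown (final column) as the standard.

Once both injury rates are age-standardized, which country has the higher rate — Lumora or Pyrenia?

Pyrenia

Standard total = 242,200; weights = 0.1577, 0.1656, 0.1292, 0.1363, 0.1680, 0.1350, 0.1082.
Lumora: 0.1577×481.81 + 0.1656×328.93 + 0.1292×268.95 + 0.1363×341.33 + 0.1680×314.01 + 0.1350×409.09 + 0.1082×327.79 = 355.1726 per 100,000.
Pyrenia: 0.1577×506.86 + 0.1656×431.79 + 0.1292×461.05 + 0.1363×399.49 + 0.1680×449.05 + 0.1350×374.53 + 0.1082×455.50 = 440.7450 per 100,000.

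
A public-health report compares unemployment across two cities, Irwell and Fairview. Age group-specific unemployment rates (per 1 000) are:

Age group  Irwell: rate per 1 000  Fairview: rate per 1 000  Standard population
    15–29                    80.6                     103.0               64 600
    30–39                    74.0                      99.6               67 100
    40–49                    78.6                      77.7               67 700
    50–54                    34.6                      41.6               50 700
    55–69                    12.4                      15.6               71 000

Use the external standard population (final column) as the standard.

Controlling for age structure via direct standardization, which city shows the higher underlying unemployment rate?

Standard total = 321 100; weights = 0.2012, 0.2090, 0.2108, 0.1579, 0.2211.
Irwell: 0.2012×80.6 + 0.2090×74.0 + 0.2108×78.6 + 0.1579×34.6 + 0.2211×12.4 = 56.4559 per 1 000.
Fairview: 0.2012×103.0 + 0.2090×99.6 + 0.2108×77.7 + 0.1579×41.6 + 0.2211×15.6 = 67.9351 per 1 000.

Fairview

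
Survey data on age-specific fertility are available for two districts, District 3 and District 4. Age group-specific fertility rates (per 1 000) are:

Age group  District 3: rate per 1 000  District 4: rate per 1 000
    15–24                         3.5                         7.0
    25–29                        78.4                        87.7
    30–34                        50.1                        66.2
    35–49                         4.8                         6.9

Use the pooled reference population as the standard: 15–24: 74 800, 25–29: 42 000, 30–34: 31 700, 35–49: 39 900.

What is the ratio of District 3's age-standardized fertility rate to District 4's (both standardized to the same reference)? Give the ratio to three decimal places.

Standard total = 188 400; weights = 0.3970, 0.2229, 0.1683, 0.2118.
District 3: 0.3970×3.5 + 0.2229×78.4 + 0.1683×50.1 + 0.2118×4.8 = 28.3136 per 1 000.
District 4: 0.3970×7.0 + 0.2229×87.7 + 0.1683×66.2 + 0.2118×6.9 = 34.9302 per 1 000.
Ratio = 28.3136 ÷ 34.9302 = 0.81058.

0.811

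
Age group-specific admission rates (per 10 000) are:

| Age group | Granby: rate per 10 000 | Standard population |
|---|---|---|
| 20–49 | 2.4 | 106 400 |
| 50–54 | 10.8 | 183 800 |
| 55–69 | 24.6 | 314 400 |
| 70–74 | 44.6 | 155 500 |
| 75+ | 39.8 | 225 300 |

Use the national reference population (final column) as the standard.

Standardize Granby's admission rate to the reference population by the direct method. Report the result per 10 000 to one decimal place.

26.3

Standard total = 985 400; weights = 0.1080, 0.1865, 0.3191, 0.1578, 0.2286.
Standardized rate: 0.1080×2.4 + 0.1865×10.8 + 0.3191×24.6 + 0.1578×44.6 + 0.2286×39.8 = 26.2603 per 10 000.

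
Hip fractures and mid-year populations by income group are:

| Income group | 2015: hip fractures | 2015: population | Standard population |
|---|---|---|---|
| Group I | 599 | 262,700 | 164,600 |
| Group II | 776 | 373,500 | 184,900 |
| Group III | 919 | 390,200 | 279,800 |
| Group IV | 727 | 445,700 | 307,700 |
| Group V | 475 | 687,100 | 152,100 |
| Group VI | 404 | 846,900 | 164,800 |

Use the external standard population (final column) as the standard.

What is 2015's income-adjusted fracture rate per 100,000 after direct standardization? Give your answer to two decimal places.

167.81

Income-specific rates per 100,000 for 2015: 228.02, 207.76, 235.52, 163.11, 69.13, 47.70.
Standard total = 1,253,900; weights = 0.1313, 0.1475, 0.2231, 0.2454, 0.1213, 0.1314.
Standardized rate: 0.1313×228.02 + 0.1475×207.76 + 0.2231×235.52 + 0.2454×163.11 + 0.1213×69.13 + 0.1314×47.70 = 167.8063 per 100,000.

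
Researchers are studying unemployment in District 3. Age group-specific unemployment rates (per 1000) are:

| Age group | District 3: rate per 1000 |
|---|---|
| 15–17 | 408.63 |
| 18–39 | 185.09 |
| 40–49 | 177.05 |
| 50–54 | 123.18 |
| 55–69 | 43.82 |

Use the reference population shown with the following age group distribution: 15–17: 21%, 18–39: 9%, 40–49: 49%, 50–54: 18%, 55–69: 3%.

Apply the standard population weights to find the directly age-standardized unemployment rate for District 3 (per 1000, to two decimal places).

Standard weights: 0.21, 0.09, 0.49, 0.18, 0.03.
Standardized rate: 0.2100×408.63 + 0.0900×185.09 + 0.4900×177.05 + 0.1800×123.18 + 0.0300×43.82 = 212.7119 per 1000.

212.71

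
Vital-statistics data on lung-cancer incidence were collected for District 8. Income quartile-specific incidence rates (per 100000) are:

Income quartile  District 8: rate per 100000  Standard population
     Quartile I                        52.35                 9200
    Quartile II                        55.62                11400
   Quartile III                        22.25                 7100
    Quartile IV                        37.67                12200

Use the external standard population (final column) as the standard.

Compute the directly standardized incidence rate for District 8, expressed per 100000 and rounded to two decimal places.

43.44

Standard total = 39900; weights = 0.2306, 0.2857, 0.1779, 0.3058.
Standardized rate: 0.2306×52.35 + 0.2857×55.62 + 0.1779×22.25 + 0.3058×37.67 = 43.4395 per 100000.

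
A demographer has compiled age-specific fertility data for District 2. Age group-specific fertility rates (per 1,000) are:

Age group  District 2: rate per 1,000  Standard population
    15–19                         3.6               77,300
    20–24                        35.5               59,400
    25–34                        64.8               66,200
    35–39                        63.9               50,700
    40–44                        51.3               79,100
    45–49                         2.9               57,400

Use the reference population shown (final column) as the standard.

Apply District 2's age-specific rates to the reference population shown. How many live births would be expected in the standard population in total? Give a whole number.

Expected live births = Σ (standard pop × age-specific rate ÷ 1,000)
= 77,300×3.6/1,000 + 59,400×35.5/1,000 + 66,200×64.8/1,000 + 50,700×63.9/1,000 + 79,100×51.3/1,000 + 57,400×2.9/1,000
= 278.28 + 2108.70 + 4289.76 + 3239.73 + 4057.83 + 166.46 = 14140.76.

14141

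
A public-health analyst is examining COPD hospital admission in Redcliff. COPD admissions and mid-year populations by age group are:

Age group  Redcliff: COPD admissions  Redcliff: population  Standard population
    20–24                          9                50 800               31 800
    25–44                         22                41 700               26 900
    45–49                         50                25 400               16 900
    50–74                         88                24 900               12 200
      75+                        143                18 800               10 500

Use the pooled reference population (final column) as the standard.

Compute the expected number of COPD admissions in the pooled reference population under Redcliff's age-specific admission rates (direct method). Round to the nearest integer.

Age-specific rates per 10 000 for Redcliff: 1.77, 5.28, 19.69, 35.34, 76.06.
Expected COPD admissions = Σ (standard pop × age-specific rate ÷ 10 000)
= 31 800×1.77/10 000 + 26 900×5.28/10 000 + 16 900×19.69/10 000 + 12 200×35.34/10 000 + 10 500×76.06/10 000
= 5.63 + 14.19 + 33.27 + 43.12 + 79.87 = 176.08.

176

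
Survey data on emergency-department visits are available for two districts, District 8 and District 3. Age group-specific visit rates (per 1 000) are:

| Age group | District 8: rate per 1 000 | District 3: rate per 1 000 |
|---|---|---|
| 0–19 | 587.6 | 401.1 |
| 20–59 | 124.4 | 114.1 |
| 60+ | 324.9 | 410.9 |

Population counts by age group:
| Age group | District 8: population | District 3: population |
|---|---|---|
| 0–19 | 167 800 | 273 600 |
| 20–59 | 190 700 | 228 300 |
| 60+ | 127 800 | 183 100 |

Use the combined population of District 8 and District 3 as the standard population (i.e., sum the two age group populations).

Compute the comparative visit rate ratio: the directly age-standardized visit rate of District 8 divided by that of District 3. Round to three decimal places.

Combined standard total = 1 171 300; weights = 0.3768, 0.3577, 0.2654.
District 8: 0.3768×587.6 + 0.3577×124.4 + 0.2654×324.9 = 352.1742 per 1 000.
District 3: 0.3768×401.1 + 0.3577×114.1 + 0.2654×410.9 = 301.0350 per 1 000.
Ratio = 352.1742 ÷ 301.0350 = 1.16988.

1.170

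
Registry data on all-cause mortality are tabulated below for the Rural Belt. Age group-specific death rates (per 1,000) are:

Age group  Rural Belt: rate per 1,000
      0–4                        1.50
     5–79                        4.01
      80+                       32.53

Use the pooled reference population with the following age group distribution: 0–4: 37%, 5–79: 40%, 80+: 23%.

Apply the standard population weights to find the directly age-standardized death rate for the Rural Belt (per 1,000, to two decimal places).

Standard weights: 0.37, 0.40, 0.23.
Standardized rate: 0.3700×1.50 + 0.4000×4.01 + 0.2300×32.53 = 9.6409 per 1,000.

9.64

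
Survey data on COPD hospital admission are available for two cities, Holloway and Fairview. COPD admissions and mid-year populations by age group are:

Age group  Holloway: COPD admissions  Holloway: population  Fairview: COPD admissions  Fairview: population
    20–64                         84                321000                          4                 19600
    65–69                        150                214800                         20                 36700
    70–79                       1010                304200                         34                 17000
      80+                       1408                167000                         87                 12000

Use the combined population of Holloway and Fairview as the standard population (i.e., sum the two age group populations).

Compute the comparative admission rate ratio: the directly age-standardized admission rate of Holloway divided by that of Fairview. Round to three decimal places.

1.323

Age-specific rates per 10000 for Holloway: 2.62, 6.98, 33.20, 84.31.
For Fairview: 2.04, 5.45, 20.00, 72.50.
Combined standard total = 1092300; weights = 0.3118, 0.2302, 0.2941, 0.1639.
Holloway: 0.3118×2.62 + 0.2302×6.98 + 0.2941×33.20 + 0.1639×84.31 = 26.0036 per 10000.
Fairview: 0.3118×2.04 + 0.2302×5.45 + 0.2941×20.00 + 0.1639×72.50 = 19.6532 per 10000.
Ratio = 26.0036 ÷ 19.6532 = 1.32312.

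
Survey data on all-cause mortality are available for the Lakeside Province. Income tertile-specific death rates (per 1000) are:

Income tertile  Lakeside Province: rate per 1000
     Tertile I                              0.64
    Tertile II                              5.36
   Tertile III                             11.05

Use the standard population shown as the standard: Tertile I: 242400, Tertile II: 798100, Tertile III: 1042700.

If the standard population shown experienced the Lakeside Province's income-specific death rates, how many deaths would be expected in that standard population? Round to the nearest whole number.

15955

Expected deaths = Σ (standard pop × income-specific rate ÷ 1000)
= 242400×0.64/1000 + 798100×5.36/1000 + 1042700×11.05/1000
= 155.14 + 4277.82 + 11521.83 = 15954.79.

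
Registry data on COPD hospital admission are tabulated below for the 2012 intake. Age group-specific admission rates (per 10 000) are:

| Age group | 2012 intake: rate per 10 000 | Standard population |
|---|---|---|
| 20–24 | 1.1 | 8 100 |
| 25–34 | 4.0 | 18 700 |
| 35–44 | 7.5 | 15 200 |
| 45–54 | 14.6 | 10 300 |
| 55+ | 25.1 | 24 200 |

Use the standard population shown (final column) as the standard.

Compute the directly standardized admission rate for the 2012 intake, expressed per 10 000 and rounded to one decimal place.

12.5

Standard total = 76 500; weights = 0.1059, 0.2444, 0.1987, 0.1346, 0.3163.
Standardized rate: 0.1059×1.1 + 0.2444×4.0 + 0.1987×7.5 + 0.1346×14.6 + 0.3163×25.1 = 12.4903 per 10 000.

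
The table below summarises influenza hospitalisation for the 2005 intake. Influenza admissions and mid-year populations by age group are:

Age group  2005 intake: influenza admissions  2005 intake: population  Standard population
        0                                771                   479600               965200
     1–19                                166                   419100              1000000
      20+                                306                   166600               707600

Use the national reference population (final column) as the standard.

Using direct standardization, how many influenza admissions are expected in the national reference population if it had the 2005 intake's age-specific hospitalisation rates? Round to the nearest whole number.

Age-specific rates per 100000 for the 2005 intake: 160.76, 39.61, 183.67.
Expected influenza admissions = Σ (standard pop × age-specific rate ÷ 100000)
= 965200×160.76/100000 + 1000000×39.61/100000 + 707600×183.67/100000
= 1551.65 + 396.09 + 1299.67 = 3247.41.

3247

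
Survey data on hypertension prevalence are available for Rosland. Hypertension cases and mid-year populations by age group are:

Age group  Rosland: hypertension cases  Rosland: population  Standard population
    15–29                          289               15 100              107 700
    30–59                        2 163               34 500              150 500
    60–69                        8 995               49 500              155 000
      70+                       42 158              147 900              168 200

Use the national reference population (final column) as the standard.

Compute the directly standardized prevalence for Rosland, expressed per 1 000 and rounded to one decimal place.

150.7

Age-specific rates per 1 000 for Rosland: 19.139, 62.696, 181.717, 285.044.
Standard total = 581 400; weights = 0.1852, 0.2589, 0.2666, 0.2893.
Standardized rate: 0.1852×19.139 + 0.2589×62.696 + 0.2666×181.717 + 0.2893×285.044 = 150.6837 per 1 000.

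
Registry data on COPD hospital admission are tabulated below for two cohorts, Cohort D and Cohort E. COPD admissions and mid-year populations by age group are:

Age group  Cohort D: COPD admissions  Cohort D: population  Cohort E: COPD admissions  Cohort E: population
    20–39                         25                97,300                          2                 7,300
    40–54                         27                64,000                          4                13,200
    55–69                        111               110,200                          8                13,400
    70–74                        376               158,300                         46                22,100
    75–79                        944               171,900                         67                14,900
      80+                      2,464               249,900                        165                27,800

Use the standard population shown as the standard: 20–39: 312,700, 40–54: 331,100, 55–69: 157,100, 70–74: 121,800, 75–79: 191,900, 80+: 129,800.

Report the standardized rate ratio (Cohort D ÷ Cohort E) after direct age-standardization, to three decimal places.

1.385

Age-specific rates per 10,000 for Cohort D: 2.57, 4.22, 10.07, 23.75, 54.92, 98.60.
For Cohort E: 2.74, 3.03, 5.97, 20.81, 44.97, 59.35.
Standard total = 1,244,400; weights = 0.2513, 0.2661, 0.1262, 0.0979, 0.1542, 0.1043.
Cohort D: 0.2513×2.57 + 0.2661×4.22 + 0.1262×10.07 + 0.0979×23.75 + 0.1542×54.92 + 0.1043×98.60 = 24.1178 per 10,000.
Cohort E: 0.2513×2.74 + 0.2661×3.03 + 0.1262×5.97 + 0.0979×20.81 + 0.1542×44.97 + 0.1043×59.35 = 17.4109 per 10,000.
Ratio = 24.1178 ÷ 17.4109 = 1.38521.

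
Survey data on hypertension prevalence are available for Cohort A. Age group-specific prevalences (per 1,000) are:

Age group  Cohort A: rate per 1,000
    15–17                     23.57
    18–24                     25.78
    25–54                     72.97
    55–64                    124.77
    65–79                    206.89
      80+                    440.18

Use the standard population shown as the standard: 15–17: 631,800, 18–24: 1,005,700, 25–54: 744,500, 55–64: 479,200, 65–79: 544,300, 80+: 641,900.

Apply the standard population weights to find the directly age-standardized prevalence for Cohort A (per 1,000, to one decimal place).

135.9

Standard total = 4,047,400; weights = 0.1561, 0.2485, 0.1839, 0.1184, 0.1345, 0.1586.
Standardized rate: 0.1561×23.57 + 0.2485×25.78 + 0.1839×72.97 + 0.1184×124.77 + 0.1345×206.89 + 0.1586×440.18 = 135.9135 per 1,000.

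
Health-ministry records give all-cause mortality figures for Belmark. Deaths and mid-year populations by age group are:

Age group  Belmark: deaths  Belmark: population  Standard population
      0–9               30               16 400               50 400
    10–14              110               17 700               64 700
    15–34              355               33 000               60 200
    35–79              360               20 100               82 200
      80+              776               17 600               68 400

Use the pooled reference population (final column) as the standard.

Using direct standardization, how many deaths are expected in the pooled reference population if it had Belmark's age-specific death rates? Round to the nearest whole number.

Age-specific rates per 100 000 for Belmark: 182.93, 621.47, 1075.76, 1791.04, 4409.09.
Expected deaths = Σ (standard pop × age-specific rate ÷ 100 000)
= 50 400×182.93/100 000 + 64 700×621.47/100 000 + 60 200×1075.76/100 000 + 82 200×1791.04/100 000 + 68 400×4409.09/100 000
= 92.20 + 402.09 + 647.61 + 1472.24 + 3015.82 = 5629.95.

5630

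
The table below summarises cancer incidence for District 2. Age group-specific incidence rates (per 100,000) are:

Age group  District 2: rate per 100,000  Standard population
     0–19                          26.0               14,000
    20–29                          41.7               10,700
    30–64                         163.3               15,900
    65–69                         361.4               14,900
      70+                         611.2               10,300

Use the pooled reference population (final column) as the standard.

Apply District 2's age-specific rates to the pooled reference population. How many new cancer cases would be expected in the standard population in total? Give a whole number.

Expected new cancer cases = Σ (standard pop × age-specific rate ÷ 100,000)
= 14,000×26.0/100,000 + 10,700×41.7/100,000 + 15,900×163.3/100,000 + 14,900×361.4/100,000 + 10,300×611.2/100,000
= 3.64 + 4.46 + 25.96 + 53.85 + 62.95 = 150.87.

151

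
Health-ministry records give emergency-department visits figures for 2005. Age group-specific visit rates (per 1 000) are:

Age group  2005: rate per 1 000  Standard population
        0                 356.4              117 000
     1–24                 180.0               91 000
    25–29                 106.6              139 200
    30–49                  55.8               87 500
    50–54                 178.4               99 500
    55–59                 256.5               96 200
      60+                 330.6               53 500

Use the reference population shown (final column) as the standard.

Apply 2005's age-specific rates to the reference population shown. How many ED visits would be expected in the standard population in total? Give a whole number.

137913

Expected ED visits = Σ (standard pop × age-specific rate ÷ 1 000)
= 117 000×356.4/1 000 + 91 000×180.0/1 000 + 139 200×106.6/1 000 + 87 500×55.8/1 000 + 99 500×178.4/1 000 + 96 200×256.5/1 000 + 53 500×330.6/1 000
= 41698.80 + 16380.00 + 14838.72 + 4882.50 + 17750.80 + 24675.30 + 17687.10 = 137913.22.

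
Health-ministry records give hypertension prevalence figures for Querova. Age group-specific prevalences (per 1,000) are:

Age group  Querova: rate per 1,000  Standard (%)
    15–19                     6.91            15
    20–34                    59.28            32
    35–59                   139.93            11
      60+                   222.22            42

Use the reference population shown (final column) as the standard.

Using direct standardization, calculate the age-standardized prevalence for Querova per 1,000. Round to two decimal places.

128.73

Standard weights: 0.15, 0.32, 0.11, 0.42.
Standardized rate: 0.1500×6.91 + 0.3200×59.28 + 0.1100×139.93 + 0.4200×222.22 = 128.7308 per 1,000.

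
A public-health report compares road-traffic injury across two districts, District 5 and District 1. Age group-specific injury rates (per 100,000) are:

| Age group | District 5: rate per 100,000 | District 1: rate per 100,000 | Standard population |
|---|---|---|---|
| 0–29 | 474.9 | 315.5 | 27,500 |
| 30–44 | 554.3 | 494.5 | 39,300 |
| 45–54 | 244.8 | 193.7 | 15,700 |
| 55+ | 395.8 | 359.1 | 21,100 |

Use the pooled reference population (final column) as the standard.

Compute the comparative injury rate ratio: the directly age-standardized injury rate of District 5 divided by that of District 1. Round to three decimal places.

Standard total = 103,600; weights = 0.2654, 0.3793, 0.1515, 0.2037.
District 5: 0.2654×474.9 + 0.3793×554.3 + 0.1515×244.8 + 0.2037×395.8 = 454.0394 per 100,000.
District 1: 0.2654×315.5 + 0.3793×494.5 + 0.1515×193.7 + 0.2037×359.1 = 373.8243 per 100,000.
Ratio = 454.0394 ÷ 373.8243 = 1.21458.

1.215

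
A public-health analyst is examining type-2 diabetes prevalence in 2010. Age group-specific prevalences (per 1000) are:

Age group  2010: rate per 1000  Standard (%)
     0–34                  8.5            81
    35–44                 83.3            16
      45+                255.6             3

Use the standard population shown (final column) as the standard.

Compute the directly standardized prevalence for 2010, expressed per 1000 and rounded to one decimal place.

27.9

Standard weights: 0.81, 0.16, 0.03.
Standardized rate: 0.8100×8.5 + 0.1600×83.3 + 0.0300×255.6 = 27.8810 per 1000.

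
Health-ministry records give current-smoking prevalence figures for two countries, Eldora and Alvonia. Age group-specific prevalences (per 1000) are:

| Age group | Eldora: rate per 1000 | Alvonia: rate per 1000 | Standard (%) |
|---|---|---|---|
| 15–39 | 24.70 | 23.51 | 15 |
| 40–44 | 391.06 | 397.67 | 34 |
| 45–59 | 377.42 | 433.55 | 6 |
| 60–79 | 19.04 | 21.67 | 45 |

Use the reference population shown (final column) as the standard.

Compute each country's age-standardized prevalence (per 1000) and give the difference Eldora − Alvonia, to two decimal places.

Standard weights: 0.15, 0.34, 0.06, 0.45.
Eldora: 0.1500×24.70 + 0.3400×391.06 + 0.0600×377.42 + 0.4500×19.04 = 167.8786 per 1000.
Alvonia: 0.1500×23.51 + 0.3400×397.67 + 0.0600×433.55 + 0.4500×21.67 = 174.4988 per 1000.
Difference = 167.8786 − 174.4988 = -6.6202.

-6.62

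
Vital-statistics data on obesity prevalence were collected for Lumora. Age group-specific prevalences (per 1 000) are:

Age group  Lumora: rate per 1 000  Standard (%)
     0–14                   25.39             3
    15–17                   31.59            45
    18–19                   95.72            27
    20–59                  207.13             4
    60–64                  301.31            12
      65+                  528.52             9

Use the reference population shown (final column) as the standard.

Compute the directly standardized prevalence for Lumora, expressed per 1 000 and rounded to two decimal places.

Standard weights: 0.03, 0.45, 0.27, 0.04, 0.12, 0.09.
Standardized rate: 0.0300×25.39 + 0.4500×31.59 + 0.2700×95.72 + 0.0400×207.13 + 0.1200×301.31 + 0.0900×528.52 = 132.8308 per 1 000.

132.83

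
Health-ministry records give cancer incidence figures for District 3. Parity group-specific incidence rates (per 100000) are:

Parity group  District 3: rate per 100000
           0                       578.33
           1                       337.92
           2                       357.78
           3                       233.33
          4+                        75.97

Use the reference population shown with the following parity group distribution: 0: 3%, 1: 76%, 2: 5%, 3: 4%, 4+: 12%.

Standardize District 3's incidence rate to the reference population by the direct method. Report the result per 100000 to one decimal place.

310.5

Standard weights: 0.03, 0.76, 0.05, 0.04, 0.12.
Standardized rate: 0.0300×578.33 + 0.7600×337.92 + 0.0500×357.78 + 0.0400×233.33 + 0.1200×75.97 = 310.5077 per 100000.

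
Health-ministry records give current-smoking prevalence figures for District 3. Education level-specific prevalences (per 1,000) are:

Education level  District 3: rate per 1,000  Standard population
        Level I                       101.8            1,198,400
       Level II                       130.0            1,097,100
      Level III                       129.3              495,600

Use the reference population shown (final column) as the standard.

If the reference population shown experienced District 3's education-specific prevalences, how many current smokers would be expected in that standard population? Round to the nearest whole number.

Expected current smokers = Σ (standard pop × education-specific rate ÷ 1,000)
= 1,198,400×101.8/1,000 + 1,097,100×130.0/1,000 + 495,600×129.3/1,000
= 121997.12 + 142623.00 + 64081.08 = 328701.20.

328701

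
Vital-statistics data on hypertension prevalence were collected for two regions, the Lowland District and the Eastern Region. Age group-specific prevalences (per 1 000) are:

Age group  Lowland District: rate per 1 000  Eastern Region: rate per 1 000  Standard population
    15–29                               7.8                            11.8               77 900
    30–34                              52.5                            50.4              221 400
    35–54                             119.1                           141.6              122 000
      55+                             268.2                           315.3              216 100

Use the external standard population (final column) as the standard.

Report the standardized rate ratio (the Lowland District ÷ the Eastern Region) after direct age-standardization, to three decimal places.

0.869

Standard total = 637 400; weights = 0.1222, 0.3473, 0.1914, 0.3390.
The Lowland District: 0.1222×7.8 + 0.3473×52.5 + 0.1914×119.1 + 0.3390×268.2 = 132.9139 per 1 000.
The Eastern Region: 0.1222×11.8 + 0.3473×50.4 + 0.1914×141.6 + 0.3390×315.3 = 152.9484 per 1 000.
Ratio = 132.9139 ÷ 152.9484 = 0.86901.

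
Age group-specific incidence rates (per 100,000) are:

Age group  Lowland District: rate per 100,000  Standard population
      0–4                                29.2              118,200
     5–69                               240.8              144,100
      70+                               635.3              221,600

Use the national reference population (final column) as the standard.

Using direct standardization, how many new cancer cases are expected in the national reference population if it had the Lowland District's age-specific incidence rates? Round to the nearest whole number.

1789

Expected new cancer cases = Σ (standard pop × age-specific rate ÷ 100,000)
= 118,200×29.2/100,000 + 144,100×240.8/100,000 + 221,600×635.3/100,000
= 34.51 + 346.99 + 1407.82 = 1789.33.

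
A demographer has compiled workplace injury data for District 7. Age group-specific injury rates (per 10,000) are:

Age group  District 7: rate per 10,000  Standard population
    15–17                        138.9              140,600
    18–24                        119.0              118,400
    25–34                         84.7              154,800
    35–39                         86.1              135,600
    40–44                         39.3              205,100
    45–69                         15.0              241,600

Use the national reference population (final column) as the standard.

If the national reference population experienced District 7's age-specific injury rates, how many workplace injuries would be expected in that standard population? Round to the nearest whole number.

Expected workplace injuries = Σ (standard pop × age-specific rate ÷ 10,000)
= 140,600×138.9/10,000 + 118,400×119.0/10,000 + 154,800×84.7/10,000 + 135,600×86.1/10,000 + 205,100×39.3/10,000 + 241,600×15.0/10,000
= 1952.93 + 1408.96 + 1311.16 + 1167.52 + 806.04 + 362.40 = 7009.01.

7009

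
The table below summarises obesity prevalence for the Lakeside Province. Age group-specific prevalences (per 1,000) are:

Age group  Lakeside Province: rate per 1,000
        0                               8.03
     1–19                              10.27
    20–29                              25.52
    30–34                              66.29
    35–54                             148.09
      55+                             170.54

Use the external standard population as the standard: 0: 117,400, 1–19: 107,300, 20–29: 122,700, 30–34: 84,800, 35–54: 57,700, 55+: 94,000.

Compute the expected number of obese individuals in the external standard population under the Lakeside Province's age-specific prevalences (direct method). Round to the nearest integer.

Expected obese individuals = Σ (standard pop × age-specific rate ÷ 1,000)
= 117,400×8.03/1,000 + 107,300×10.27/1,000 + 122,700×25.52/1,000 + 84,800×66.29/1,000 + 57,700×148.09/1,000 + 94,000×170.54/1,000
= 942.72 + 1101.97 + 3131.30 + 5621.39 + 8544.79 + 16030.76 = 35372.94.

35373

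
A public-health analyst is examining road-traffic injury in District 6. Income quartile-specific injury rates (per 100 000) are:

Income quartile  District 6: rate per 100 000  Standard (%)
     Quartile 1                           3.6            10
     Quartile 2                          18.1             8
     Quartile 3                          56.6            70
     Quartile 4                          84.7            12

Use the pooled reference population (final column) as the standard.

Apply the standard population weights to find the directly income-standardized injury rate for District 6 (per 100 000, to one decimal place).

Standard weights: 0.10, 0.08, 0.70, 0.12.
Standardized rate: 0.1000×3.6 + 0.0800×18.1 + 0.7000×56.6 + 0.1200×84.7 = 51.5920 per 100 000.

51.6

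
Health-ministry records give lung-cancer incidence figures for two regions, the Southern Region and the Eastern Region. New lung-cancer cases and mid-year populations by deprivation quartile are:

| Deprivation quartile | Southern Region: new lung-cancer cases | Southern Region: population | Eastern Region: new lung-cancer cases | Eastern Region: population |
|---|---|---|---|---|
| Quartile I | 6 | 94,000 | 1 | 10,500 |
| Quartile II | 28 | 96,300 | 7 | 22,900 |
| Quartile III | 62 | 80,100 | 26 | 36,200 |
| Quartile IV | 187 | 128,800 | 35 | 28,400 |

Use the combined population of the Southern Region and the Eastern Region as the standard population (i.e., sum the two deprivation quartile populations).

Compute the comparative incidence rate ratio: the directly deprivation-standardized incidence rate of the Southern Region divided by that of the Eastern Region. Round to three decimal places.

Deprivation-specific rates per 100,000 for the Southern Region: 6.38, 29.08, 77.40, 145.19.
For the Eastern Region: 9.52, 30.57, 71.82, 123.24.
Combined standard total = 497,200; weights = 0.2102, 0.2397, 0.2339, 0.3162.
The Southern Region: 0.2102×6.38 + 0.2397×29.08 + 0.2339×77.40 + 0.3162×145.19 = 72.3213 per 100,000.
The Eastern Region: 0.2102×9.52 + 0.2397×30.57 + 0.2339×71.82 + 0.3162×123.24 = 65.0949 per 100,000.
Ratio = 72.3213 ÷ 65.0949 = 1.11101.

1.111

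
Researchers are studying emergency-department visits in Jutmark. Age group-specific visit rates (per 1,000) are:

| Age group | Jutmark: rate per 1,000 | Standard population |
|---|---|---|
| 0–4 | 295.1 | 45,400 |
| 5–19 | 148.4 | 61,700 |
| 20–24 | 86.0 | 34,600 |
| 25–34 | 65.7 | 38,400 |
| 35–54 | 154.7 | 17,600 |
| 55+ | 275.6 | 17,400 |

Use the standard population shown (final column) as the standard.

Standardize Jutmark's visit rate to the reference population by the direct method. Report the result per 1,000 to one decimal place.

165.4

Standard total = 215,100; weights = 0.2111, 0.2868, 0.1609, 0.1785, 0.0818, 0.0809.
Standardized rate: 0.2111×295.1 + 0.2868×148.4 + 0.1609×86.0 + 0.1785×65.7 + 0.0818×154.7 + 0.0809×275.6 = 165.3671 per 1,000.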